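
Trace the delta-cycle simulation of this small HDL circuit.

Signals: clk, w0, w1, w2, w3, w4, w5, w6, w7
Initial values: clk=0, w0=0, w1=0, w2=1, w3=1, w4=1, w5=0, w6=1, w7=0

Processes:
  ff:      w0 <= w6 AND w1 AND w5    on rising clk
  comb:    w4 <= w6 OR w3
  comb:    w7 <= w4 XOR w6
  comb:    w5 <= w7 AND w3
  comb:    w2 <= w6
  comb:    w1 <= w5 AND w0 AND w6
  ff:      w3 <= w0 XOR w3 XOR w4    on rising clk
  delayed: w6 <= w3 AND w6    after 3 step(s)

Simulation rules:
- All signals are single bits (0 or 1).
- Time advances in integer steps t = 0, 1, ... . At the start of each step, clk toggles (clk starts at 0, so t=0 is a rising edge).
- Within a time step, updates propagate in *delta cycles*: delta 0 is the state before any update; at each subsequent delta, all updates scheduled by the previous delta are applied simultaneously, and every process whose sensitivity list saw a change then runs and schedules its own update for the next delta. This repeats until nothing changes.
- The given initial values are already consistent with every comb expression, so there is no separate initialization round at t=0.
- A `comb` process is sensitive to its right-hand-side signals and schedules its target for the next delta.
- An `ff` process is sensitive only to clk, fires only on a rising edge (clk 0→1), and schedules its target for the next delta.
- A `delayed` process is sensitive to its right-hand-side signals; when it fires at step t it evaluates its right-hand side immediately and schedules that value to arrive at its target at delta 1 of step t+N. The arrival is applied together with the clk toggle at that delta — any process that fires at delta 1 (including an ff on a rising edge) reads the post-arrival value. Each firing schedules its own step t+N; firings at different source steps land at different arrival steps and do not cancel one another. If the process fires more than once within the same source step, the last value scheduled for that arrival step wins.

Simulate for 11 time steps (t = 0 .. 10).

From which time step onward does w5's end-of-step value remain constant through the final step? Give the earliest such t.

8

t0.Δ0 w6=1 w0=0 w5=0 w4=1 w2=1 w7=0 w3=1 clk=0 w1=0
t0.Δ1 w6=1 w0=0 w5=0 w4=1 w2=1 w7=0 w3=1 clk=1 w1=0
t0.Δ2 w6=1 w0=0 w5=0 w4=1 w2=1 w7=0 w3=0 clk=1 w1=0
t1.Δ0 w6=1 w0=0 w5=0 w4=1 w2=1 w7=0 w3=0 clk=1 w1=0
t1.Δ1 w6=1 w0=0 w5=0 w4=1 w2=1 w7=0 w3=0 clk=0 w1=0
t2.Δ0 w6=1 w0=0 w5=0 w4=1 w2=1 w7=0 w3=0 clk=0 w1=0
t2.Δ1 w6=1 w0=0 w5=0 w4=1 w2=1 w7=0 w3=0 clk=1 w1=0
t2.Δ2 w6=1 w0=0 w5=0 w4=1 w2=1 w7=0 w3=1 clk=1 w1=0
t3.Δ0 w6=1 w0=0 w5=0 w4=1 w2=1 w7=0 w3=1 clk=1 w1=0
t3.Δ1 w6=0 w0=0 w5=0 w4=1 w2=1 w7=0 w3=1 clk=0 w1=0
t3.Δ2 w6=0 w0=0 w5=0 w4=1 w2=0 w7=1 w3=1 clk=0 w1=0
t3.Δ3 w6=0 w0=0 w5=1 w4=1 w2=0 w7=1 w3=1 clk=0 w1=0
t4.Δ0 w6=0 w0=0 w5=1 w4=1 w2=0 w7=1 w3=1 clk=0 w1=0
t4.Δ1 w6=0 w0=0 w5=1 w4=1 w2=0 w7=1 w3=1 clk=1 w1=0
t4.Δ2 w6=0 w0=0 w5=1 w4=1 w2=0 w7=1 w3=0 clk=1 w1=0
t4.Δ3 w6=0 w0=0 w5=0 w4=0 w2=0 w7=1 w3=0 clk=1 w1=0
t4.Δ4 w6=0 w0=0 w5=0 w4=0 w2=0 w7=0 w3=0 clk=1 w1=0
t5.Δ0 w6=0 w0=0 w5=0 w4=0 w2=0 w7=0 w3=0 clk=1 w1=0
t5.Δ1 w6=1 w0=0 w5=0 w4=0 w2=0 w7=0 w3=0 clk=0 w1=0
t5.Δ2 w6=1 w0=0 w5=0 w4=1 w2=1 w7=1 w3=0 clk=0 w1=0
t5.Δ3 w6=1 w0=0 w5=0 w4=1 w2=1 w7=0 w3=0 clk=0 w1=0
t6.Δ0 w6=1 w0=0 w5=0 w4=1 w2=1 w7=0 w3=0 clk=0 w1=0
t6.Δ1 w6=0 w0=0 w5=0 w4=1 w2=1 w7=0 w3=0 clk=1 w1=0
t6.Δ2 w6=0 w0=0 w5=0 w4=0 w2=0 w7=1 w3=1 clk=1 w1=0
t6.Δ3 w6=0 w0=0 w5=1 w4=1 w2=0 w7=0 w3=1 clk=1 w1=0
t6.Δ4 w6=0 w0=0 w5=0 w4=1 w2=0 w7=1 w3=1 clk=1 w1=0
t6.Δ5 w6=0 w0=0 w5=1 w4=1 w2=0 w7=1 w3=1 clk=1 w1=0
t7.Δ0 w6=0 w0=0 w5=1 w4=1 w2=0 w7=1 w3=1 clk=1 w1=0
t7.Δ1 w6=0 w0=0 w5=1 w4=1 w2=0 w7=1 w3=1 clk=0 w1=0
t8.Δ0 w6=0 w0=0 w5=1 w4=1 w2=0 w7=1 w3=1 clk=0 w1=0
t8.Δ1 w6=0 w0=0 w5=1 w4=1 w2=0 w7=1 w3=1 clk=1 w1=0
t8.Δ2 w6=0 w0=0 w5=1 w4=1 w2=0 w7=1 w3=0 clk=1 w1=0
t8.Δ3 w6=0 w0=0 w5=0 w4=0 w2=0 w7=1 w3=0 clk=1 w1=0
t8.Δ4 w6=0 w0=0 w5=0 w4=0 w2=0 w7=0 w3=0 clk=1 w1=0
t9.Δ0 w6=0 w0=0 w5=0 w4=0 w2=0 w7=0 w3=0 clk=1 w1=0
t9.Δ1 w6=0 w0=0 w5=0 w4=0 w2=0 w7=0 w3=0 clk=0 w1=0
t10.Δ0 w6=0 w0=0 w5=0 w4=0 w2=0 w7=0 w3=0 clk=0 w1=0
t10.Δ1 w6=0 w0=0 w5=0 w4=0 w2=0 w7=0 w3=0 clk=1 w1=0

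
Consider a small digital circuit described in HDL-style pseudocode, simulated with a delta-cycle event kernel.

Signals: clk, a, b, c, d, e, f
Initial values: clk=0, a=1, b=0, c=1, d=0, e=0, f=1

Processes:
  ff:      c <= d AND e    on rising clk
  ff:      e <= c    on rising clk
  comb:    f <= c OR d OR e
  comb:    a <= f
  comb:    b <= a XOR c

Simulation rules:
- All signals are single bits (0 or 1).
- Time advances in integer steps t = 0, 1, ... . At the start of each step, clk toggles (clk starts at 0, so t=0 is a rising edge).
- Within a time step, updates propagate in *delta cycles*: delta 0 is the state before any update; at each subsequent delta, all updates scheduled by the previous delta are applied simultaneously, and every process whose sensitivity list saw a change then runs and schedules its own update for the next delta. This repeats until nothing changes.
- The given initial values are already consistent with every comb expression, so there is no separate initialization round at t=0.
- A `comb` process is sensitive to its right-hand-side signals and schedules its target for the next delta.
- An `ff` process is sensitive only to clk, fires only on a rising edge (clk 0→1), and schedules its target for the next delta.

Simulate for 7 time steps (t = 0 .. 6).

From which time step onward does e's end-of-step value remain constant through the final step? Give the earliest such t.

[bits: d,b,c,clk,e,a,f]
t=0: Δ0=0010011 Δ1=0011011 Δ2=0001111 Δ3=0101111 | 3Δ
t=1: Δ0=0101111 Δ1=0100111 | 1Δ
t=2: Δ0=0100111 Δ1=0101111 Δ2=0101011 Δ3=0101010 Δ4=0101000 Δ5=0001000 | 5Δ
t=3: Δ0=0001000 Δ1=0000000 | 1Δ
t=4: Δ0=0000000 Δ1=0001000 | 1Δ
t=5: Δ0=0001000 Δ1=0000000 | 1Δ
t=6: Δ0=0000000 Δ1=0001000 | 1Δ

2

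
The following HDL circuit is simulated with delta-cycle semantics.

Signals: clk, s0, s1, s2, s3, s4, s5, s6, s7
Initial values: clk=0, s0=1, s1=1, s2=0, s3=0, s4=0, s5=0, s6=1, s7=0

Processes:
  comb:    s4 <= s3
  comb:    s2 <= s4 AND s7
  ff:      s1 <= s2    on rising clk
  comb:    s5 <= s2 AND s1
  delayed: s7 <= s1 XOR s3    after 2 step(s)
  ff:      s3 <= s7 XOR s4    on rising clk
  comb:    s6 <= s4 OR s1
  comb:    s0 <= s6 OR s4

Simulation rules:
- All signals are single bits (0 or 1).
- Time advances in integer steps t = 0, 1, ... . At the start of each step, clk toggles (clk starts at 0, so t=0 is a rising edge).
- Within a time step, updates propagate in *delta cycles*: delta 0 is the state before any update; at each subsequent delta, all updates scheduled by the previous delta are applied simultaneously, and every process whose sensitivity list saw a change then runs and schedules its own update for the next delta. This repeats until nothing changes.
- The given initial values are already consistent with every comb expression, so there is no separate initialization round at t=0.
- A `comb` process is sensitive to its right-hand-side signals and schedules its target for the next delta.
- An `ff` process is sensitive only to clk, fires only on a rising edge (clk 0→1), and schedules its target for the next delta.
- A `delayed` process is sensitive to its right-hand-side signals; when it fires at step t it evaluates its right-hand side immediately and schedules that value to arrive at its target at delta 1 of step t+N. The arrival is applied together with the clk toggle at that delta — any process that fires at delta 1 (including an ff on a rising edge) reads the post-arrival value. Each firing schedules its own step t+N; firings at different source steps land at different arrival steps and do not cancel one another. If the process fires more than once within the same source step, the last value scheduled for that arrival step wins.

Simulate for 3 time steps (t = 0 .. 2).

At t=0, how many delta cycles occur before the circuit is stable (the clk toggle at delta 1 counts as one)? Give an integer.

t=0 Δ0: s3=0 s6=1 s7=0 s5=0 clk=0 s0=1 s2=0 s1=1 s4=0
  Δ1: clk:0→1
  Δ2: s1:1→0
  Δ3: s6:1→0
  Δ4: s0:1→0
  (4Δ to stable)
t=1 Δ0: s3=0 s6=0 s7=0 s5=0 clk=1 s0=0 s2=0 s1=0 s4=0
  Δ1: clk:1→0
  (1Δ to stable)
t=2 Δ0: s3=0 s6=0 s7=0 s5=0 clk=0 s0=0 s2=0 s1=0 s4=0
  Δ1: clk:0→1
  (1Δ to stable)

4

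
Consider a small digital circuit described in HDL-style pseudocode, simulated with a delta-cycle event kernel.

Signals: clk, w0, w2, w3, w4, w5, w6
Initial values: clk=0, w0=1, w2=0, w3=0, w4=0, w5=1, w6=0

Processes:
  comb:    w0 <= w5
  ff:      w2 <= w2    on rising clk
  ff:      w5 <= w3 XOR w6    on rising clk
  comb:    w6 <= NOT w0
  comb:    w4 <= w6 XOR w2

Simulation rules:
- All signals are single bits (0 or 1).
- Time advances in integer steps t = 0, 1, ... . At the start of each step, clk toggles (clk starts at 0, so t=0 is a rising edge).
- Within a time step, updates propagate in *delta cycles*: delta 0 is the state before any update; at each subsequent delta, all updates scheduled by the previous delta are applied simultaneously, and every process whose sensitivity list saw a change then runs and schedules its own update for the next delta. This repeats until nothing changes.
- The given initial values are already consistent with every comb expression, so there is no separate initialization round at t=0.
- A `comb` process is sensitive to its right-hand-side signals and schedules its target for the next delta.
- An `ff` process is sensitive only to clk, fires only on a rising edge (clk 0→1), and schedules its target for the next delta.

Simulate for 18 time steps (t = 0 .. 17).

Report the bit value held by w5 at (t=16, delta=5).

0

[bits: clk,w3,w2,w5,w0,w6,w4]
t=0: Δ0=0001100 Δ1=1001100 Δ2=1000100 Δ3=1000000 Δ4=1000010 Δ5=1000011 | 5Δ
t=1: Δ0=1000011 Δ1=0000011 | 1Δ
t=2: Δ0=0000011 Δ1=1000011 Δ2=1001011 Δ3=1001111 Δ4=1001101 Δ5=1001100 | 5Δ
t=3: Δ0=1001100 Δ1=0001100 | 1Δ
t=4: Δ0=0001100 Δ1=1001100 Δ2=1000100 Δ3=1000000 Δ4=1000010 Δ5=1000011 | 5Δ
t=5: Δ0=1000011 Δ1=0000011 | 1Δ
t=6: Δ0=0000011 Δ1=1000011 Δ2=1001011 Δ3=1001111 Δ4=1001101 Δ5=1001100 | 5Δ
t=7: Δ0=1001100 Δ1=0001100 | 1Δ
t=8: Δ0=0001100 Δ1=1001100 Δ2=1000100 Δ3=1000000 Δ4=1000010 Δ5=1000011 | 5Δ
t=9: Δ0=1000011 Δ1=0000011 | 1Δ
t=10: Δ0=0000011 Δ1=1000011 Δ2=1001011 Δ3=1001111 Δ4=1001101 Δ5=1001100 | 5Δ
t=11: Δ0=1001100 Δ1=0001100 | 1Δ
t=12: Δ0=0001100 Δ1=1001100 Δ2=1000100 Δ3=1000000 Δ4=1000010 Δ5=1000011 | 5Δ
t=13: Δ0=1000011 Δ1=0000011 | 1Δ
t=14: Δ0=0000011 Δ1=1000011 Δ2=1001011 Δ3=1001111 Δ4=1001101 Δ5=1001100 | 5Δ
t=15: Δ0=1001100 Δ1=0001100 | 1Δ
t=16: Δ0=0001100 Δ1=1001100 Δ2=1000100 Δ3=1000000 Δ4=1000010 Δ5=1000011 | 5Δ
t=17: Δ0=1000011 Δ1=0000011 | 1Δ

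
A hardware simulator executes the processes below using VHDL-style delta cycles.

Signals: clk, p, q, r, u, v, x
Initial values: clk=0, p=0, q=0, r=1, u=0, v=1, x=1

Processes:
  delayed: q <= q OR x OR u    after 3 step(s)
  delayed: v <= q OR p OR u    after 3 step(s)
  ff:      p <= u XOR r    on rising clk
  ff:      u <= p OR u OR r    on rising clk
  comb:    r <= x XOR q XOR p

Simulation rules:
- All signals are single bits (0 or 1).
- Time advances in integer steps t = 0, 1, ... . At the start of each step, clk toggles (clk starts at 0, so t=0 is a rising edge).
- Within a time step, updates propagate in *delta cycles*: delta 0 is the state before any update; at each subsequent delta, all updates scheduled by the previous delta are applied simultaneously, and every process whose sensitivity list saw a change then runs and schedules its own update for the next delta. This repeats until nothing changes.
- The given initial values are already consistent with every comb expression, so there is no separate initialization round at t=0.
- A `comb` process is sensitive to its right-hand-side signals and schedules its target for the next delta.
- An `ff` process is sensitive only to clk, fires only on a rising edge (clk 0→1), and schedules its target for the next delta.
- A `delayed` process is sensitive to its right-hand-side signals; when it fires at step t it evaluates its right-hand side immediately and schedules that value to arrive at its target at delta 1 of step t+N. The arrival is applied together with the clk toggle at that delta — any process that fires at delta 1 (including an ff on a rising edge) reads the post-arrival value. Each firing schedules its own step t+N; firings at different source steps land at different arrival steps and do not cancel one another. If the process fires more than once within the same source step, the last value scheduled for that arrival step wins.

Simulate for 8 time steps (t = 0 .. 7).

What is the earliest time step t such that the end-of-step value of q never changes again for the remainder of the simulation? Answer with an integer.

[bits: v,q,p,r,clk,x,u]
t=0: Δ0=1001010 Δ1=1001110 Δ2=1011111 Δ3=1010111 | 3Δ
t=1: Δ0=1010111 Δ1=1010011 | 1Δ
t=2: Δ0=1010011 Δ1=1010111 | 1Δ
t=3: Δ0=1010111 Δ1=1110011 Δ2=1111011 | 2Δ
t=4: Δ0=1111011 Δ1=1111111 Δ2=1101111 Δ3=1100111 | 3Δ
t=5: Δ0=1100111 Δ1=1100011 | 1Δ
t=6: Δ0=1100011 Δ1=1100111 Δ2=1110111 Δ3=1111111 | 3Δ
t=7: Δ0=1111111 Δ1=1111011 | 1Δ

3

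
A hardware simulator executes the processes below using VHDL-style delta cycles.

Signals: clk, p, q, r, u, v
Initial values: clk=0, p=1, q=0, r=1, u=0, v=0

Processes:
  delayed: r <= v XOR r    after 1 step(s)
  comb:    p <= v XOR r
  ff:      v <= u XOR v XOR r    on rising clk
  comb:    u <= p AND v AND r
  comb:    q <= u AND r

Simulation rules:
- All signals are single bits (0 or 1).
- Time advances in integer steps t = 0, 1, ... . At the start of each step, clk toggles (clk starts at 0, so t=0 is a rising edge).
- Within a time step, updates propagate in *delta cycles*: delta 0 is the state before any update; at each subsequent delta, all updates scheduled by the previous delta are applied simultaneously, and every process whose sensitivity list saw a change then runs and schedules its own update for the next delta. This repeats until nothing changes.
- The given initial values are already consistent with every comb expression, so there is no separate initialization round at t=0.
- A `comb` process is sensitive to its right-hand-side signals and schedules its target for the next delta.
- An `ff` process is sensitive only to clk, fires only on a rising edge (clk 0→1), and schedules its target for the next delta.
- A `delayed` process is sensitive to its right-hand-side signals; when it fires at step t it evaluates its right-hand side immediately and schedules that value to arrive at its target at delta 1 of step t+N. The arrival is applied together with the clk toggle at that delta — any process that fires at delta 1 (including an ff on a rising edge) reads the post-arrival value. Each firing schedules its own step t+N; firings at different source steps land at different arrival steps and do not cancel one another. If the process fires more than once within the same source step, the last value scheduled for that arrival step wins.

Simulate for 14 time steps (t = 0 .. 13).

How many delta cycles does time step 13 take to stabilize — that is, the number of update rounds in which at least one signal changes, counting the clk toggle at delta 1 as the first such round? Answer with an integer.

2

t=0 Δ0: clk=0 v=0 p=1 u=0 r=1 q=0
  Δ1: clk:0→1
  Δ2: v:0→1
  Δ3: p:1→0, u:0→1
  Δ4: u:1→0, q:0→1
  Δ5: q:1→0
  (5Δ to stable)
t=1 Δ0: clk=1 v=1 p=0 u=0 r=1 q=0
  Δ1: clk:1→0, r:1→0
  Δ2: p:0→1
  (2Δ to stable)
t=2 Δ0: clk=0 v=1 p=1 u=0 r=0 q=0
  Δ1: clk:0→1, r:0→1
  Δ2: v:1→0, p:1→0, u:0→1
  Δ3: p:0→1, u:1→0, q:0→1
  Δ4: q:1→0
  (4Δ to stable)
t=3 Δ0: clk=1 v=0 p=1 u=0 r=1 q=0
  Δ1: clk:1→0
  (1Δ to stable)
t=4 Δ0: clk=0 v=0 p=1 u=0 r=1 q=0
  Δ1: clk:0→1
  Δ2: v:0→1
  Δ3: p:1→0, u:0→1
  Δ4: u:1→0, q:0→1
  Δ5: q:1→0
  (5Δ to stable)
t=5 Δ0: clk=1 v=1 p=0 u=0 r=1 q=0
  Δ1: clk:1→0, r:1→0
  Δ2: p:0→1
  (2Δ to stable)
t=6 Δ0: clk=0 v=1 p=1 u=0 r=0 q=0
  Δ1: clk:0→1, r:0→1
  Δ2: v:1→0, p:1→0, u:0→1
  Δ3: p:0→1, u:1→0, q:0→1
  Δ4: q:1→0
  (4Δ to stable)
t=7 Δ0: clk=1 v=0 p=1 u=0 r=1 q=0
  Δ1: clk:1→0
  (1Δ to stable)
t=8 Δ0: clk=0 v=0 p=1 u=0 r=1 q=0
  Δ1: clk:0→1
  Δ2: v:0→1
  Δ3: p:1→0, u:0→1
  Δ4: u:1→0, q:0→1
  Δ5: q:1→0
  (5Δ to stable)
t=9 Δ0: clk=1 v=1 p=0 u=0 r=1 q=0
  Δ1: clk:1→0, r:1→0
  Δ2: p:0→1
  (2Δ to stable)
t=10 Δ0: clk=0 v=1 p=1 u=0 r=0 q=0
  Δ1: clk:0→1, r:0→1
  Δ2: v:1→0, p:1→0, u:0→1
  Δ3: p:0→1, u:1→0, q:0→1
  Δ4: q:1→0
  (4Δ to stable)
t=11 Δ0: clk=1 v=0 p=1 u=0 r=1 q=0
  Δ1: clk:1→0
  (1Δ to stable)
t=12 Δ0: clk=0 v=0 p=1 u=0 r=1 q=0
  Δ1: clk:0→1
  Δ2: v:0→1
  Δ3: p:1→0, u:0→1
  Δ4: u:1→0, q:0→1
  Δ5: q:1→0
  (5Δ to stable)
t=13 Δ0: clk=1 v=1 p=0 u=0 r=1 q=0
  Δ1: clk:1→0, r:1→0
  Δ2: p:0→1
  (2Δ to stable)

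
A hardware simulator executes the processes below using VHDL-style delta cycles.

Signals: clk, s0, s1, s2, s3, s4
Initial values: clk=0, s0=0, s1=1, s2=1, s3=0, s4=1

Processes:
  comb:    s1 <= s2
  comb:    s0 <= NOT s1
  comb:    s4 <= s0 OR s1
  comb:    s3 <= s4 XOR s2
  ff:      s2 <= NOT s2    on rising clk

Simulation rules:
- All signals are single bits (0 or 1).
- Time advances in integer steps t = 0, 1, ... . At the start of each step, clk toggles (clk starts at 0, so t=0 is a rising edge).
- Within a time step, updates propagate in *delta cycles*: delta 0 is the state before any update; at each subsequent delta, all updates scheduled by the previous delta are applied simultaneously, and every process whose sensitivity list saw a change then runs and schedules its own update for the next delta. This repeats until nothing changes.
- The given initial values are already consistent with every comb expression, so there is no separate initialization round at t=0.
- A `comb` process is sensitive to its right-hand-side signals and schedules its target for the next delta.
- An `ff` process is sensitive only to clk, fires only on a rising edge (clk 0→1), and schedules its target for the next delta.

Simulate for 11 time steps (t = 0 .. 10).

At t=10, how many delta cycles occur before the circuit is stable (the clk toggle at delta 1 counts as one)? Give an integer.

4

t=0 Δ0: clk=0 s3=0 s1=1 s4=1 s0=0 s2=1
  Δ1: clk:0→1
  Δ2: s2:1→0
  Δ3: s3:0→1, s1:1→0
  Δ4: s4:1→0, s0:0→1
  Δ5: s3:1→0, s4:0→1
  Δ6: s3:0→1
  (6Δ to stable)
t=1 Δ0: clk=1 s3=1 s1=0 s4=1 s0=1 s2=0
  Δ1: clk:1→0
  (1Δ to stable)
t=2 Δ0: clk=0 s3=1 s1=0 s4=1 s0=1 s2=0
  Δ1: clk:0→1
  Δ2: s2:0→1
  Δ3: s3:1→0, s1:0→1
  Δ4: s0:1→0
  (4Δ to stable)
t=3 Δ0: clk=1 s3=0 s1=1 s4=1 s0=0 s2=1
  Δ1: clk:1→0
  (1Δ to stable)
t=4 Δ0: clk=0 s3=0 s1=1 s4=1 s0=0 s2=1
  Δ1: clk:0→1
  Δ2: s2:1→0
  Δ3: s3:0→1, s1:1→0
  Δ4: s4:1→0, s0:0→1
  Δ5: s3:1→0, s4:0→1
  Δ6: s3:0→1
  (6Δ to stable)
t=5 Δ0: clk=1 s3=1 s1=0 s4=1 s0=1 s2=0
  Δ1: clk:1→0
  (1Δ to stable)
t=6 Δ0: clk=0 s3=1 s1=0 s4=1 s0=1 s2=0
  Δ1: clk:0→1
  Δ2: s2:0→1
  Δ3: s3:1→0, s1:0→1
  Δ4: s0:1→0
  (4Δ to stable)
t=7 Δ0: clk=1 s3=0 s1=1 s4=1 s0=0 s2=1
  Δ1: clk:1→0
  (1Δ to stable)
t=8 Δ0: clk=0 s3=0 s1=1 s4=1 s0=0 s2=1
  Δ1: clk:0→1
  Δ2: s2:1→0
  Δ3: s3:0→1, s1:1→0
  Δ4: s4:1→0, s0:0→1
  Δ5: s3:1→0, s4:0→1
  Δ6: s3:0→1
  (6Δ to stable)
t=9 Δ0: clk=1 s3=1 s1=0 s4=1 s0=1 s2=0
  Δ1: clk:1→0
  (1Δ to stable)
t=10 Δ0: clk=0 s3=1 s1=0 s4=1 s0=1 s2=0
  Δ1: clk:0→1
  Δ2: s2:0→1
  Δ3: s3:1→0, s1:0→1
  Δ4: s0:1→0
  (4Δ to stable)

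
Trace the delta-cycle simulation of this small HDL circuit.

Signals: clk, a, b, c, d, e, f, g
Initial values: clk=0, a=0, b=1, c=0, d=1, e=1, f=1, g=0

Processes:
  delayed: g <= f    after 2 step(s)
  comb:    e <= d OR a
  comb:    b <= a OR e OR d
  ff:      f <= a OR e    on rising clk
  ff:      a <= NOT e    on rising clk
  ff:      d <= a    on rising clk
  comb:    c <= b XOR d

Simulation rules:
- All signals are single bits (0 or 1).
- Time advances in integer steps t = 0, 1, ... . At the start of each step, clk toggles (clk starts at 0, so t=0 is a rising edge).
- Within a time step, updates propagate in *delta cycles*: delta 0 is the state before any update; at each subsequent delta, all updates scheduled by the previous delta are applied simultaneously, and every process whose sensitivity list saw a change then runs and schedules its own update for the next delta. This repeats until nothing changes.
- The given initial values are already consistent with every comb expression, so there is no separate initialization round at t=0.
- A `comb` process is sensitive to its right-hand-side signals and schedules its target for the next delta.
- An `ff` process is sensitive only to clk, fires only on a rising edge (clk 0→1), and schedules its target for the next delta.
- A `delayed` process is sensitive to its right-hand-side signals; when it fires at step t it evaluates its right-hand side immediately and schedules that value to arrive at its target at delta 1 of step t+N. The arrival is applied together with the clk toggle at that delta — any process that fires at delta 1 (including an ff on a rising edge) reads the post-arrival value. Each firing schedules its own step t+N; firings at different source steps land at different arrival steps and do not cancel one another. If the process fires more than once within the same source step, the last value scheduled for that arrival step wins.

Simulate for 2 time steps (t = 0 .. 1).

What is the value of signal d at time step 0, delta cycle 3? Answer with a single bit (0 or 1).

0

t=0 Δ0: a=0 e=1 g=0 d=1 b=1 clk=0 f=1 c=0
  Δ1: clk:0→1
  Δ2: d:1→0
  Δ3: e:1→0, c:0→1
  Δ4: b:1→0
  Δ5: c:1→0
  (5Δ to stable)
t=1 Δ0: a=0 e=0 g=0 d=0 b=0 clk=1 f=1 c=0
  Δ1: clk:1→0
  (1Δ to stable)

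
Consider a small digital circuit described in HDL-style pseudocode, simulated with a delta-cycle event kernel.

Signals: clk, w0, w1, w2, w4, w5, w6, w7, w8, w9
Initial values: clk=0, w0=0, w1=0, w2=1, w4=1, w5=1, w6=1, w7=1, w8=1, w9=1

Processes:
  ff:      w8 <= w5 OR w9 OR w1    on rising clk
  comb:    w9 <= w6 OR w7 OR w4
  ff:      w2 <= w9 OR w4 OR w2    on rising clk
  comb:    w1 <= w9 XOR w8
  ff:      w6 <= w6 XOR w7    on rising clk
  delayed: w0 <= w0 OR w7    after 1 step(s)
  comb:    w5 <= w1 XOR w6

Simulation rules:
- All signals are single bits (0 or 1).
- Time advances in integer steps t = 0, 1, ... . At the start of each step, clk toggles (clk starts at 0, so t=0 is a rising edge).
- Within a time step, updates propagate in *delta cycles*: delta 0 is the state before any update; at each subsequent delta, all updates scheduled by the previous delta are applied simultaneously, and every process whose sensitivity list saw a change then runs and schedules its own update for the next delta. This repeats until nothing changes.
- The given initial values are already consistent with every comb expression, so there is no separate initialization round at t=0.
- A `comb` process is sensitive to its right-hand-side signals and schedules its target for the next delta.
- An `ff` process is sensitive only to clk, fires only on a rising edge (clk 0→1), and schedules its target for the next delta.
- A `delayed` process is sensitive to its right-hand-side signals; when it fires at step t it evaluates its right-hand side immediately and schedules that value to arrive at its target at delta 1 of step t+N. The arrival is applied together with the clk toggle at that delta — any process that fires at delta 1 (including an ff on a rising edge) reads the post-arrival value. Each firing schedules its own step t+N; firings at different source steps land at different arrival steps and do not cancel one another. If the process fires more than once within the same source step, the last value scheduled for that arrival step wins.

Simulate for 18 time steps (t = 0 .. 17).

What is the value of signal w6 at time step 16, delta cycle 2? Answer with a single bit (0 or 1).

t=0 Δ0: w7=1 w4=1 w9=1 w0=0 clk=0 w8=1 w5=1 w1=0 w6=1 w2=1
  Δ1: clk:0→1
  Δ2: w6:1→0
  Δ3: w5:1→0
  (3Δ to stable)
t=1 Δ0: w7=1 w4=1 w9=1 w0=0 clk=1 w8=1 w5=0 w1=0 w6=0 w2=1
  Δ1: clk:1→0
  (1Δ to stable)
t=2 Δ0: w7=1 w4=1 w9=1 w0=0 clk=0 w8=1 w5=0 w1=0 w6=0 w2=1
  Δ1: clk:0→1
  Δ2: w6:0→1
  Δ3: w5:0→1
  (3Δ to stable)
t=3 Δ0: w7=1 w4=1 w9=1 w0=0 clk=1 w8=1 w5=1 w1=0 w6=1 w2=1
  Δ1: clk:1→0
  (1Δ to stable)
t=4 Δ0: w7=1 w4=1 w9=1 w0=0 clk=0 w8=1 w5=1 w1=0 w6=1 w2=1
  Δ1: clk:0→1
  Δ2: w6:1→0
  Δ3: w5:1→0
  (3Δ to stable)
t=5 Δ0: w7=1 w4=1 w9=1 w0=0 clk=1 w8=1 w5=0 w1=0 w6=0 w2=1
  Δ1: clk:1→0
  (1Δ to stable)
t=6 Δ0: w7=1 w4=1 w9=1 w0=0 clk=0 w8=1 w5=0 w1=0 w6=0 w2=1
  Δ1: clk:0→1
  Δ2: w6:0→1
  Δ3: w5:0→1
  (3Δ to stable)
t=7 Δ0: w7=1 w4=1 w9=1 w0=0 clk=1 w8=1 w5=1 w1=0 w6=1 w2=1
  Δ1: clk:1→0
  (1Δ to stable)
t=8 Δ0: w7=1 w4=1 w9=1 w0=0 clk=0 w8=1 w5=1 w1=0 w6=1 w2=1
  Δ1: clk:0→1
  Δ2: w6:1→0
  Δ3: w5:1→0
  (3Δ to stable)
t=9 Δ0: w7=1 w4=1 w9=1 w0=0 clk=1 w8=1 w5=0 w1=0 w6=0 w2=1
  Δ1: clk:1→0
  (1Δ to stable)
t=10 Δ0: w7=1 w4=1 w9=1 w0=0 clk=0 w8=1 w5=0 w1=0 w6=0 w2=1
  Δ1: clk:0→1
  Δ2: w6:0→1
  Δ3: w5:0→1
  (3Δ to stable)
t=11 Δ0: w7=1 w4=1 w9=1 w0=0 clk=1 w8=1 w5=1 w1=0 w6=1 w2=1
  Δ1: clk:1→0
  (1Δ to stable)
t=12 Δ0: w7=1 w4=1 w9=1 w0=0 clk=0 w8=1 w5=1 w1=0 w6=1 w2=1
  Δ1: clk:0→1
  Δ2: w6:1→0
  Δ3: w5:1→0
  (3Δ to stable)
t=13 Δ0: w7=1 w4=1 w9=1 w0=0 clk=1 w8=1 w5=0 w1=0 w6=0 w2=1
  Δ1: clk:1→0
  (1Δ to stable)
t=14 Δ0: w7=1 w4=1 w9=1 w0=0 clk=0 w8=1 w5=0 w1=0 w6=0 w2=1
  Δ1: clk:0→1
  Δ2: w6:0→1
  Δ3: w5:0→1
  (3Δ to stable)
t=15 Δ0: w7=1 w4=1 w9=1 w0=0 clk=1 w8=1 w5=1 w1=0 w6=1 w2=1
  Δ1: clk:1→0
  (1Δ to stable)
t=16 Δ0: w7=1 w4=1 w9=1 w0=0 clk=0 w8=1 w5=1 w1=0 w6=1 w2=1
  Δ1: clk:0→1
  Δ2: w6:1→0
  Δ3: w5:1→0
  (3Δ to stable)
t=17 Δ0: w7=1 w4=1 w9=1 w0=0 clk=1 w8=1 w5=0 w1=0 w6=0 w2=1
  Δ1: clk:1→0
  (1Δ to stable)

0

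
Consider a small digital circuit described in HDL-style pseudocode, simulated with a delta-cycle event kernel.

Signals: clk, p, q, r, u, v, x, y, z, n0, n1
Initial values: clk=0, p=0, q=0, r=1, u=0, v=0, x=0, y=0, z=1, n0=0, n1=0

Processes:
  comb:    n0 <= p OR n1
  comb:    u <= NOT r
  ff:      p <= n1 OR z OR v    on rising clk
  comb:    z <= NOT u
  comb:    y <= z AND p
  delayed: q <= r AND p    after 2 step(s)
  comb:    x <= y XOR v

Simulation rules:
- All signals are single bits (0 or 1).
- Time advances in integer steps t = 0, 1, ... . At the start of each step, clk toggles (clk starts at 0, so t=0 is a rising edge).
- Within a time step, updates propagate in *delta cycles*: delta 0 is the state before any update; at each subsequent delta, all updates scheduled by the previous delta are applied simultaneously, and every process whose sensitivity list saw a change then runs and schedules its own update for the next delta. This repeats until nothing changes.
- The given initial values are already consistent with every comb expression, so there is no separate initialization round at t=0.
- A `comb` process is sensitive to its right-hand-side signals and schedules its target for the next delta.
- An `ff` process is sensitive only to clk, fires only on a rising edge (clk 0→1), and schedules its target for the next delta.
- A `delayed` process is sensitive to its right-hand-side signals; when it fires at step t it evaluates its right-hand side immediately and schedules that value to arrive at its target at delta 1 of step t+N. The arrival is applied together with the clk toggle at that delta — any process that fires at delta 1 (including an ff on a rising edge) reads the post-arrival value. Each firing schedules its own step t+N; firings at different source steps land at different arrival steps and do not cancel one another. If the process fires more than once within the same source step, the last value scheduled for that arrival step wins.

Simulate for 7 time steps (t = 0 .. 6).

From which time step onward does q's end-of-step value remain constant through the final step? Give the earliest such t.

t0.Δ0 z=1 u=0 x=0 n0=0 n1=0 clk=0 v=0 y=0 r=1 p=0 q=0
t0.Δ1 z=1 u=0 x=0 n0=0 n1=0 clk=1 v=0 y=0 r=1 p=0 q=0
t0.Δ2 z=1 u=0 x=0 n0=0 n1=0 clk=1 v=0 y=0 r=1 p=1 q=0
t0.Δ3 z=1 u=0 x=0 n0=1 n1=0 clk=1 v=0 y=1 r=1 p=1 q=0
t0.Δ4 z=1 u=0 x=1 n0=1 n1=0 clk=1 v=0 y=1 r=1 p=1 q=0
t1.Δ0 z=1 u=0 x=1 n0=1 n1=0 clk=1 v=0 y=1 r=1 p=1 q=0
t1.Δ1 z=1 u=0 x=1 n0=1 n1=0 clk=0 v=0 y=1 r=1 p=1 q=0
t2.Δ0 z=1 u=0 x=1 n0=1 n1=0 clk=0 v=0 y=1 r=1 p=1 q=0
t2.Δ1 z=1 u=0 x=1 n0=1 n1=0 clk=1 v=0 y=1 r=1 p=1 q=1
t3.Δ0 z=1 u=0 x=1 n0=1 n1=0 clk=1 v=0 y=1 r=1 p=1 q=1
t3.Δ1 z=1 u=0 x=1 n0=1 n1=0 clk=0 v=0 y=1 r=1 p=1 q=1
t4.Δ0 z=1 u=0 x=1 n0=1 n1=0 clk=0 v=0 y=1 r=1 p=1 q=1
t4.Δ1 z=1 u=0 x=1 n0=1 n1=0 clk=1 v=0 y=1 r=1 p=1 q=1
t5.Δ0 z=1 u=0 x=1 n0=1 n1=0 clk=1 v=0 y=1 r=1 p=1 q=1
t5.Δ1 z=1 u=0 x=1 n0=1 n1=0 clk=0 v=0 y=1 r=1 p=1 q=1
t6.Δ0 z=1 u=0 x=1 n0=1 n1=0 clk=0 v=0 y=1 r=1 p=1 q=1
t6.Δ1 z=1 u=0 x=1 n0=1 n1=0 clk=1 v=0 y=1 r=1 p=1 q=1

2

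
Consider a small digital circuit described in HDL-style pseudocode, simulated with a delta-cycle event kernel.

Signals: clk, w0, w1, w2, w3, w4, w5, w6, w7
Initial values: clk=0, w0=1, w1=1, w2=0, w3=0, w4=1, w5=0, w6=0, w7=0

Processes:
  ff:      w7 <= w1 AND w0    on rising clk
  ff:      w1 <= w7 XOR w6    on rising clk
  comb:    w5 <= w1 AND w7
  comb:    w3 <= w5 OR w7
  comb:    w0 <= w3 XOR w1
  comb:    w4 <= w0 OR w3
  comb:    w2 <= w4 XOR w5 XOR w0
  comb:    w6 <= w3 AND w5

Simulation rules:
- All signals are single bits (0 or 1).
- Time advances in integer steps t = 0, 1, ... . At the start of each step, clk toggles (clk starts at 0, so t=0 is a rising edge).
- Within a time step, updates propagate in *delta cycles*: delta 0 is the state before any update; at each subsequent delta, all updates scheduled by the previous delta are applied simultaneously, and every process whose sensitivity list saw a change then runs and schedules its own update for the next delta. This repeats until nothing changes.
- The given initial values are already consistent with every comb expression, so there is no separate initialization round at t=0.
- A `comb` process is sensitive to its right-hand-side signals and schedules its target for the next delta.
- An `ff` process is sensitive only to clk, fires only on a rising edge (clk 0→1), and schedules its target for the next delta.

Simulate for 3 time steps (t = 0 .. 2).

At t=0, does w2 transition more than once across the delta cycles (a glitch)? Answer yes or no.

[bits: w1,w4,w7,w0,clk,w3,w5,w2,w6]
t=0: Δ0=110100000 Δ1=110110000 Δ2=011110000 Δ3=011011000 Δ4=011111010 Δ5=011111000 | 5Δ
t=1: Δ0=011111000 Δ1=011101000 | 1Δ
t=2: Δ0=011101000 Δ1=011111000 Δ2=110111000 Δ3=110010000 Δ4=100110010 Δ5=110110010 Δ6=110110000 | 6Δ

yes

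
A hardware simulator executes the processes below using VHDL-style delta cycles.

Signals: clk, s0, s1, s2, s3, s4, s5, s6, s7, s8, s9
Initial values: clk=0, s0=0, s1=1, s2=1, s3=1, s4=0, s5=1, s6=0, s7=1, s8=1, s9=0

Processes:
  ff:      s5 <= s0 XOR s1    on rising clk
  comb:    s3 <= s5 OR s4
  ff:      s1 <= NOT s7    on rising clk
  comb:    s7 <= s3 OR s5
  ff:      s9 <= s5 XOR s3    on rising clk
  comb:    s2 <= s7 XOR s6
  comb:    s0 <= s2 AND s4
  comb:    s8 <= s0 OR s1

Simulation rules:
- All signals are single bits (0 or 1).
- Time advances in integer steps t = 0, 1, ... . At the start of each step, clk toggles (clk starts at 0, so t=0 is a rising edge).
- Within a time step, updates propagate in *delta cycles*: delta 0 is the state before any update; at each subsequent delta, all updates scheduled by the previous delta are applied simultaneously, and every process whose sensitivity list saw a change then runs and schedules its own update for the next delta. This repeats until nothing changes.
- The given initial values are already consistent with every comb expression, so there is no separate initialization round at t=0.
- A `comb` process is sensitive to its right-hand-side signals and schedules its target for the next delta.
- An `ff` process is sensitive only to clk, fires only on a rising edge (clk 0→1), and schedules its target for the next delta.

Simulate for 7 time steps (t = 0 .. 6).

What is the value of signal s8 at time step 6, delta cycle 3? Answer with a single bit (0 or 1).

[bits: s7,s5,s4,s2,s0,s3,clk,s1,s8,s9,s6]
t=0: Δ0=11010101100 Δ1=11010111100 Δ2=11010110100 Δ3=11010110000 | 3Δ
t=1: Δ0=11010110000 Δ1=11010100000 | 1Δ
t=2: Δ0=11010100000 Δ1=11010110000 Δ2=10010110000 Δ3=10010010000 Δ4=00010010000 Δ5=00000010000 | 5Δ
t=3: Δ0=00000010000 Δ1=00000000000 | 1Δ
t=4: Δ0=00000000000 Δ1=00000010000 Δ2=00000011000 Δ3=00000011100 | 3Δ
t=5: Δ0=00000011100 Δ1=00000001100 | 1Δ
t=6: Δ0=00000001100 Δ1=00000011100 Δ2=01000011100 Δ3=11000111100 Δ4=11010111100 | 4Δ

1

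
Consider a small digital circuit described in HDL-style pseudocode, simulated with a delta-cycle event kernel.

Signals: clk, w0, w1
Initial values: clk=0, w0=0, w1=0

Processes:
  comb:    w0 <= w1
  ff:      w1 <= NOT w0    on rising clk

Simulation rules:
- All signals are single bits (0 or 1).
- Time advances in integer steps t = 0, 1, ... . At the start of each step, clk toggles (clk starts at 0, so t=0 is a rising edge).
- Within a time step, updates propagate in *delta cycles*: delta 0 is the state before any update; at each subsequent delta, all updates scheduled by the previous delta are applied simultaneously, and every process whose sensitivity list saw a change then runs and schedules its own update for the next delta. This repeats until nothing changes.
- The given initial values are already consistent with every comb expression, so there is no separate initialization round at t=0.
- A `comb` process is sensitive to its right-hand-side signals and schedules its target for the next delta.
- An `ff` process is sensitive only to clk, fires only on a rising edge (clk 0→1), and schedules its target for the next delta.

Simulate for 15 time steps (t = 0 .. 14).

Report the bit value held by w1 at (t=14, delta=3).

t=0 Δ0: w1=0 clk=0 w0=0
  Δ1: clk:0→1
  Δ2: w1:0→1
  Δ3: w0:0→1
  (3Δ to stable)
t=1 Δ0: w1=1 clk=1 w0=1
  Δ1: clk:1→0
  (1Δ to stable)
t=2 Δ0: w1=1 clk=0 w0=1
  Δ1: clk:0→1
  Δ2: w1:1→0
  Δ3: w0:1→0
  (3Δ to stable)
t=3 Δ0: w1=0 clk=1 w0=0
  Δ1: clk:1→0
  (1Δ to stable)
t=4 Δ0: w1=0 clk=0 w0=0
  Δ1: clk:0→1
  Δ2: w1:0→1
  Δ3: w0:0→1
  (3Δ to stable)
t=5 Δ0: w1=1 clk=1 w0=1
  Δ1: clk:1→0
  (1Δ to stable)
t=6 Δ0: w1=1 clk=0 w0=1
  Δ1: clk:0→1
  Δ2: w1:1→0
  Δ3: w0:1→0
  (3Δ to stable)
t=7 Δ0: w1=0 clk=1 w0=0
  Δ1: clk:1→0
  (1Δ to stable)
t=8 Δ0: w1=0 clk=0 w0=0
  Δ1: clk:0→1
  Δ2: w1:0→1
  Δ3: w0:0→1
  (3Δ to stable)
t=9 Δ0: w1=1 clk=1 w0=1
  Δ1: clk:1→0
  (1Δ to stable)
t=10 Δ0: w1=1 clk=0 w0=1
  Δ1: clk:0→1
  Δ2: w1:1→0
  Δ3: w0:1→0
  (3Δ to stable)
t=11 Δ0: w1=0 clk=1 w0=0
  Δ1: clk:1→0
  (1Δ to stable)
t=12 Δ0: w1=0 clk=0 w0=0
  Δ1: clk:0→1
  Δ2: w1:0→1
  Δ3: w0:0→1
  (3Δ to stable)
t=13 Δ0: w1=1 clk=1 w0=1
  Δ1: clk:1→0
  (1Δ to stable)
t=14 Δ0: w1=1 clk=0 w0=1
  Δ1: clk:0→1
  Δ2: w1:1→0
  Δ3: w0:1→0
  (3Δ to stable)

0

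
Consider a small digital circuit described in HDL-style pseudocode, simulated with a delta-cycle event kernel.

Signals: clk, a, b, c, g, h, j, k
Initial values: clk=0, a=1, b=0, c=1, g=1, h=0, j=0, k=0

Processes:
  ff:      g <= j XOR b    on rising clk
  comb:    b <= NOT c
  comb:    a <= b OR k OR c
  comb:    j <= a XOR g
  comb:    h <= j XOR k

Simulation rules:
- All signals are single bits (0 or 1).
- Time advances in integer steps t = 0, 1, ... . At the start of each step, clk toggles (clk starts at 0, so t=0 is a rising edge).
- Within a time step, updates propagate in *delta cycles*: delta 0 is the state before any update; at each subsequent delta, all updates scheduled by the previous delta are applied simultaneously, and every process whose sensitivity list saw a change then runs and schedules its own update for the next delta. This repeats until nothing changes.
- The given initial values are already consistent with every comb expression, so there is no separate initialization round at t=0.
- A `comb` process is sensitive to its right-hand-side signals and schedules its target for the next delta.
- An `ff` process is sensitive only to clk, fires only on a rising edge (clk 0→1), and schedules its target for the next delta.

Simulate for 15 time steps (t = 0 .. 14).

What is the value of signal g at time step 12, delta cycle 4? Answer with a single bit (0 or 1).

t=0 Δ0: h=0 a=1 g=1 k=0 b=0 clk=0 c=1 j=0
  Δ1: clk:0→1
  Δ2: g:1→0
  Δ3: j:0→1
  Δ4: h:0→1
  (4Δ to stable)
t=1 Δ0: h=1 a=1 g=0 k=0 b=0 clk=1 c=1 j=1
  Δ1: clk:1→0
  (1Δ to stable)
t=2 Δ0: h=1 a=1 g=0 k=0 b=0 clk=0 c=1 j=1
  Δ1: clk:0→1
  Δ2: g:0→1
  Δ3: j:1→0
  Δ4: h:1→0
  (4Δ to stable)
t=3 Δ0: h=0 a=1 g=1 k=0 b=0 clk=1 c=1 j=0
  Δ1: clk:1→0
  (1Δ to stable)
t=4 Δ0: h=0 a=1 g=1 k=0 b=0 clk=0 c=1 j=0
  Δ1: clk:0→1
  Δ2: g:1→0
  Δ3: j:0→1
  Δ4: h:0→1
  (4Δ to stable)
t=5 Δ0: h=1 a=1 g=0 k=0 b=0 clk=1 c=1 j=1
  Δ1: clk:1→0
  (1Δ to stable)
t=6 Δ0: h=1 a=1 g=0 k=0 b=0 clk=0 c=1 j=1
  Δ1: clk:0→1
  Δ2: g:0→1
  Δ3: j:1→0
  Δ4: h:1→0
  (4Δ to stable)
t=7 Δ0: h=0 a=1 g=1 k=0 b=0 clk=1 c=1 j=0
  Δ1: clk:1→0
  (1Δ to stable)
t=8 Δ0: h=0 a=1 g=1 k=0 b=0 clk=0 c=1 j=0
  Δ1: clk:0→1
  Δ2: g:1→0
  Δ3: j:0→1
  Δ4: h:0→1
  (4Δ to stable)
t=9 Δ0: h=1 a=1 g=0 k=0 b=0 clk=1 c=1 j=1
  Δ1: clk:1→0
  (1Δ to stable)
t=10 Δ0: h=1 a=1 g=0 k=0 b=0 clk=0 c=1 j=1
  Δ1: clk:0→1
  Δ2: g:0→1
  Δ3: j:1→0
  Δ4: h:1→0
  (4Δ to stable)
t=11 Δ0: h=0 a=1 g=1 k=0 b=0 clk=1 c=1 j=0
  Δ1: clk:1→0
  (1Δ to stable)
t=12 Δ0: h=0 a=1 g=1 k=0 b=0 clk=0 c=1 j=0
  Δ1: clk:0→1
  Δ2: g:1→0
  Δ3: j:0→1
  Δ4: h:0→1
  (4Δ to stable)
t=13 Δ0: h=1 a=1 g=0 k=0 b=0 clk=1 c=1 j=1
  Δ1: clk:1→0
  (1Δ to stable)
t=14 Δ0: h=1 a=1 g=0 k=0 b=0 clk=0 c=1 j=1
  Δ1: clk:0→1
  Δ2: g:0→1
  Δ3: j:1→0
  Δ4: h:1→0
  (4Δ to stable)

0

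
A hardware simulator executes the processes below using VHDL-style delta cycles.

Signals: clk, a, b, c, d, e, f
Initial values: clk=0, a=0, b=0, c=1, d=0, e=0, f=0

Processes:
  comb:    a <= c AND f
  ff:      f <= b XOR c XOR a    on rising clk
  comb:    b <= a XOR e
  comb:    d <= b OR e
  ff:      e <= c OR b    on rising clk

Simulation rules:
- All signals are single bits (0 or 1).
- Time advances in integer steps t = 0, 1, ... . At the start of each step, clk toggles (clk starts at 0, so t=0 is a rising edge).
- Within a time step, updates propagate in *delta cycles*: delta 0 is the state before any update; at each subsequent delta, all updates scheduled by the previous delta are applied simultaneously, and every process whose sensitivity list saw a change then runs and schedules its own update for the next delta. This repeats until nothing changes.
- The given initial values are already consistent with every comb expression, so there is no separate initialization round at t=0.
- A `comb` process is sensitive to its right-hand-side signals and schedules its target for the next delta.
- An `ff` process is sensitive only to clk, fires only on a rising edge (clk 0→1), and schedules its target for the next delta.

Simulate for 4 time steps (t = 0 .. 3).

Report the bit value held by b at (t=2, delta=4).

1

t0.Δ0 b=0 e=0 clk=0 f=0 c=1 d=0 a=0
t0.Δ1 b=0 e=0 clk=1 f=0 c=1 d=0 a=0
t0.Δ2 b=0 e=1 clk=1 f=1 c=1 d=0 a=0
t0.Δ3 b=1 e=1 clk=1 f=1 c=1 d=1 a=1
t0.Δ4 b=0 e=1 clk=1 f=1 c=1 d=1 a=1
t1.Δ0 b=0 e=1 clk=1 f=1 c=1 d=1 a=1
t1.Δ1 b=0 e=1 clk=0 f=1 c=1 d=1 a=1
t2.Δ0 b=0 e=1 clk=0 f=1 c=1 d=1 a=1
t2.Δ1 b=0 e=1 clk=1 f=1 c=1 d=1 a=1
t2.Δ2 b=0 e=1 clk=1 f=0 c=1 d=1 a=1
t2.Δ3 b=0 e=1 clk=1 f=0 c=1 d=1 a=0
t2.Δ4 b=1 e=1 clk=1 f=0 c=1 d=1 a=0
t3.Δ0 b=1 e=1 clk=1 f=0 c=1 d=1 a=0
t3.Δ1 b=1 e=1 clk=0 f=0 c=1 d=1 a=0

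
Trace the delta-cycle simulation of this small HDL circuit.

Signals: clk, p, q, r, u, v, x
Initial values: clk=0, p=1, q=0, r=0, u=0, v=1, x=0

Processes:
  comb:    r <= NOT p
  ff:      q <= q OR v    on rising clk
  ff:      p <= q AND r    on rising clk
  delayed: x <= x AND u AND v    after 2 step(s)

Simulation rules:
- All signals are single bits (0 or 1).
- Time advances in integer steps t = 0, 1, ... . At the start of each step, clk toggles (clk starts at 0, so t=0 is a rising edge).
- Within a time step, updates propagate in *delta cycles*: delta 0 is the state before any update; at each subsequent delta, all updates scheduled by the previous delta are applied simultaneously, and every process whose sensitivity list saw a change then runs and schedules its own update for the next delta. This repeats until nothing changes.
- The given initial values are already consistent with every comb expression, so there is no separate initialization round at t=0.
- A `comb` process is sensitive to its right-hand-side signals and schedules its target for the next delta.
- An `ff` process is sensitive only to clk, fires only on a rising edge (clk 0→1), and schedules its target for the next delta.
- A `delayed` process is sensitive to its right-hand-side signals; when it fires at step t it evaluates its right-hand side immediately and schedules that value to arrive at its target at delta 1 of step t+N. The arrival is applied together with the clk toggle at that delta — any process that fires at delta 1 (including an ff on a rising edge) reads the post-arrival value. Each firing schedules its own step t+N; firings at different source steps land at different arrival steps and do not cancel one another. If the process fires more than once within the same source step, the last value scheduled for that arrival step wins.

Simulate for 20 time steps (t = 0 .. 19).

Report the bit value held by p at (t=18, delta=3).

1

t=0 Δ0: clk=0 r=0 x=0 u=0 v=1 p=1 q=0
  Δ1: clk:0→1
  Δ2: p:1→0, q:0→1
  Δ3: r:0→1
  (3Δ to stable)
t=1 Δ0: clk=1 r=1 x=0 u=0 v=1 p=0 q=1
  Δ1: clk:1→0
  (1Δ to stable)
t=2 Δ0: clk=0 r=1 x=0 u=0 v=1 p=0 q=1
  Δ1: clk:0→1
  Δ2: p:0→1
  Δ3: r:1→0
  (3Δ to stable)
t=3 Δ0: clk=1 r=0 x=0 u=0 v=1 p=1 q=1
  Δ1: clk:1→0
  (1Δ to stable)
t=4 Δ0: clk=0 r=0 x=0 u=0 v=1 p=1 q=1
  Δ1: clk:0→1
  Δ2: p:1→0
  Δ3: r:0→1
  (3Δ to stable)
t=5 Δ0: clk=1 r=1 x=0 u=0 v=1 p=0 q=1
  Δ1: clk:1→0
  (1Δ to stable)
t=6 Δ0: clk=0 r=1 x=0 u=0 v=1 p=0 q=1
  Δ1: clk:0→1
  Δ2: p:0→1
  Δ3: r:1→0
  (3Δ to stable)
t=7 Δ0: clk=1 r=0 x=0 u=0 v=1 p=1 q=1
  Δ1: clk:1→0
  (1Δ to stable)
t=8 Δ0: clk=0 r=0 x=0 u=0 v=1 p=1 q=1
  Δ1: clk:0→1
  Δ2: p:1→0
  Δ3: r:0→1
  (3Δ to stable)
t=9 Δ0: clk=1 r=1 x=0 u=0 v=1 p=0 q=1
  Δ1: clk:1→0
  (1Δ to stable)
t=10 Δ0: clk=0 r=1 x=0 u=0 v=1 p=0 q=1
  Δ1: clk:0→1
  Δ2: p:0→1
  Δ3: r:1→0
  (3Δ to stable)
t=11 Δ0: clk=1 r=0 x=0 u=0 v=1 p=1 q=1
  Δ1: clk:1→0
  (1Δ to stable)
t=12 Δ0: clk=0 r=0 x=0 u=0 v=1 p=1 q=1
  Δ1: clk:0→1
  Δ2: p:1→0
  Δ3: r:0→1
  (3Δ to stable)
t=13 Δ0: clk=1 r=1 x=0 u=0 v=1 p=0 q=1
  Δ1: clk:1→0
  (1Δ to stable)
t=14 Δ0: clk=0 r=1 x=0 u=0 v=1 p=0 q=1
  Δ1: clk:0→1
  Δ2: p:0→1
  Δ3: r:1→0
  (3Δ to stable)
t=15 Δ0: clk=1 r=0 x=0 u=0 v=1 p=1 q=1
  Δ1: clk:1→0
  (1Δ to stable)
t=16 Δ0: clk=0 r=0 x=0 u=0 v=1 p=1 q=1
  Δ1: clk:0→1
  Δ2: p:1→0
  Δ3: r:0→1
  (3Δ to stable)
t=17 Δ0: clk=1 r=1 x=0 u=0 v=1 p=0 q=1
  Δ1: clk:1→0
  (1Δ to stable)
t=18 Δ0: clk=0 r=1 x=0 u=0 v=1 p=0 q=1
  Δ1: clk:0→1
  Δ2: p:0→1
  Δ3: r:1→0
  (3Δ to stable)
t=19 Δ0: clk=1 r=0 x=0 u=0 v=1 p=1 q=1
  Δ1: clk:1→0
  (1Δ to stable)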